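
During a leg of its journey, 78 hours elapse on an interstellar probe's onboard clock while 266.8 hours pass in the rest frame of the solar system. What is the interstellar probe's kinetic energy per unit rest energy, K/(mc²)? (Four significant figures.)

The time-dilation ratio gives γ = 266.8/78 = 3.42051.
Since K = (γ−1)mc², K/(mc²) = 3.42051 − 1 = 2.421.

2.421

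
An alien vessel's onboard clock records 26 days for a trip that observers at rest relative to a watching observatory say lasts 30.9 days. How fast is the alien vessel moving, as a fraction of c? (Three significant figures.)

0.540c

γ = Δt/Δτ = 30.9/26 = 1.1885.
β = √(1 − 1/γ²) = √(1 − 0.707948) = √0.292052 = 0.540.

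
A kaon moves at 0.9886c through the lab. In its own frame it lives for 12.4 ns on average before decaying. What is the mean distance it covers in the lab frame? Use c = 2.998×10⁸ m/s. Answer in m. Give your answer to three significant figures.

With β = 0.9886, γ = 1/√(1 − 0.9886²) = 1/√0.02267004 = 6.6416.
Lab-frame lifetime: Δt = γτ = 6.6416 × 12.4 ns = 82.356 ns.
Distance: d = vΔt = 0.9886 × 2.998×10⁸ m/s × 8.2356×10^-8 s = 24.4 m.

24.4 m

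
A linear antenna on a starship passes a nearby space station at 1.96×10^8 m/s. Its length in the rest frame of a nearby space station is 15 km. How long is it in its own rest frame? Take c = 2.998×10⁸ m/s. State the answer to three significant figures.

19.8 km

β = v/c = (1.96×10^8 m/s)/(2.998×10⁸ m/s) = 0.653769.
Lorentz factor: γ = (1 − 0.4274139)^(−1/2) = 1.3215.
Proper length: L₀ = γ·L = 1.3215 × 15 = 19.8 km.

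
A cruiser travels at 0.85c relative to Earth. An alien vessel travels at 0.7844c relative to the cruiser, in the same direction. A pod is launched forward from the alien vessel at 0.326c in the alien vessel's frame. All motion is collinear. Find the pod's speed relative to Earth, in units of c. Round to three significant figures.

0.990c

Compose velocities in two stages. Stage 1 (into S'): u₁ = (0.326+0.7844)/(1+0.326×0.7844) = 0.88428.
Stage 2 (into S): u = (0.88428+0.85)/(1+0.88428×0.85) = 0.99009, so the speed is 0.990c.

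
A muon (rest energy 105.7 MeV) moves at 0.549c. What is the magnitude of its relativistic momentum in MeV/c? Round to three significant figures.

With β = 0.549, γ = 1/√(1 − 0.549²) = 1/√0.698599 = 1.1964.
Momentum: p = γβ·mc = 1.1964 × 0.549 × 105.7 MeV/c = 69.4 MeV/c.

69.4 MeV/c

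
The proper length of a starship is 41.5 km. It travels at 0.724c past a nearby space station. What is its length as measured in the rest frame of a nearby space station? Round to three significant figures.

28.6 km

Lorentz factor: γ = (1 − 0.524176)^(−1/2) = 1.4497.
Along the direction of motion the measured length is L₀/γ = 41.5/1.4497 = 28.6 km.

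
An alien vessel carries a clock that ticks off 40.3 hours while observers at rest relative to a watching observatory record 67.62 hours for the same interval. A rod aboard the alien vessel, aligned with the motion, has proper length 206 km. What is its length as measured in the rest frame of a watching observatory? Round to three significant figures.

123 km

γ = Δt/Δτ = 67.62/40.3 = 1.67792.
The rod contracts by the same γ: 206 km / 1.67792 = 123 km.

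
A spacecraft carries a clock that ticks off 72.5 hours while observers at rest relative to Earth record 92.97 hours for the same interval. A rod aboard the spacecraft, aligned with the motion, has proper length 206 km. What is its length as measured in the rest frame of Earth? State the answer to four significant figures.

The time-dilation ratio gives γ = 92.97/72.5 = 1.28234.
L = L₀/γ = 206/1.28234 = 160.6 km.

160.6 km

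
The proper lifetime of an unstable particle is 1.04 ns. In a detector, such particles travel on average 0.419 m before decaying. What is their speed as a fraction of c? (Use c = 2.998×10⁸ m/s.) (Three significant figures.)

Let x = d/(cτ) = 0.4190 m / (2.998×10⁸ m/s × 1.040×10^-9 s) = 1.3438. Since d = βγcτ, x = βγ = β/√(1−β²).
Solving: β² = x²/(1+x²) = 1.8058/2.8058 = 0.643595, so β = 0.802.

0.802c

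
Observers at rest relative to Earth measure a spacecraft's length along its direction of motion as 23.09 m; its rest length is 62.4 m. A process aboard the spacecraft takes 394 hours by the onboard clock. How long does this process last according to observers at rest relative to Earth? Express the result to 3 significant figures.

1060 hours

γ = L₀/L = 62.4/23.09 = 2.70247.
Δt = γΔτ = 2.70247 × 394 = 1060 hours.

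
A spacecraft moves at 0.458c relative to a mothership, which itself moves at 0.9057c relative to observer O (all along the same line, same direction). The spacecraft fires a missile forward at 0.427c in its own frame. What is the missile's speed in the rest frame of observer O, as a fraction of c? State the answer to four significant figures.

0.9853c

Compose velocities in two stages. Stage 1 (into S'): u₁ = (0.427+0.458)/(1+0.427×0.458) = 0.74024.
Stage 2 (into S): u = (0.74024+0.9057)/(1+0.74024×0.9057) = 0.98534, so the speed is 0.9853c.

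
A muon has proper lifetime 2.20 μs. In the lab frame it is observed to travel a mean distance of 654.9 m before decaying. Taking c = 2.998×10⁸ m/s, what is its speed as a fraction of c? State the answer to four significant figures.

0.7046c

Lab distance = (lab lifetime)·v = γτ·βc, so βγ = d/(cτ) = 654.9/(2.998×10⁸ × 2.200×10^-6) = 0.99293.
With βγ = 0.99293: γ² = 1 + (βγ)² = 1.98591, and β = (βγ)/γ = 0.99293/1.40922 = 0.7046.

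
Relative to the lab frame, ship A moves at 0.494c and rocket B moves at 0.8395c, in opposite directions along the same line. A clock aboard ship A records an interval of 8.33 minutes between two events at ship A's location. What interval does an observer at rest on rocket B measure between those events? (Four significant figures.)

24.94 minutes

The velocity of ship A relative to rocket B is (0.494 + 0.8395)c / (1 + 0.494×0.8395) = 0.94259c; relative speed 0.94259c.
At |u| = 0.94259c, γ = (1 − 0.888476)^(−1/2) = 2.9944.
Ship A's interval is proper; time dilation gives Δt_B = γΔτ = 2.9944 × 8.33 minutes = 24.94 minutes.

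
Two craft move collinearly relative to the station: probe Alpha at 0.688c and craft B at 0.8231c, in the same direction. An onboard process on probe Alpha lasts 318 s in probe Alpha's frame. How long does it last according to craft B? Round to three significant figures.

The velocity of probe Alpha relative to craft B is (0.688 − 0.8231)c / (1 − 0.688×0.8231) = −0.3115c; relative speed 0.3115c.
At |u| = 0.3115c, γ = (1 − 0.0970323)^(−1/2) = 1.0524.
The clock on probe Alpha records proper time, so craft B measures Δt = γΔτ = 1.0524 × 318 = 335 s.

335 s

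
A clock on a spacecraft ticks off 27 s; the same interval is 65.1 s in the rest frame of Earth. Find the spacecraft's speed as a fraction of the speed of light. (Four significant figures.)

0.9099c

γ = Δt/Δτ = 65.1/27 = 2.4111.
β = √(1 − 1/γ²) = √(1 − 0.172016) = √0.827984 = 0.9099.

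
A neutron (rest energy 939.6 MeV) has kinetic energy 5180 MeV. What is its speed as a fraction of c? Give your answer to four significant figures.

0.9881c

K = (γ−1)mc², so γ = 1 + 5180/939.6 = 6.513.
Then v/c = √(1 − γ⁻²) = √(1 − 0.0235742) = √0.9764258 = 0.9881.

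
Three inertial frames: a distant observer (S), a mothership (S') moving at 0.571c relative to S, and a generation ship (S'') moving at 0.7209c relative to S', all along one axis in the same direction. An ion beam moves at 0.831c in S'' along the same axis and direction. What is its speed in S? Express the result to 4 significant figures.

First combine the ion beam and generation ship (S''→S'): u₁ = (0.831 + 0.7209)/(1 + 0.831×0.7209) = 1.5519/1.5990679 = 0.9705.
Then combine with the mothership (S'→S): u = (0.9705 + 0.571)/(1 + 0.9705×0.571) = 1.5415/1.5541555 = 0.99186.

0.9919c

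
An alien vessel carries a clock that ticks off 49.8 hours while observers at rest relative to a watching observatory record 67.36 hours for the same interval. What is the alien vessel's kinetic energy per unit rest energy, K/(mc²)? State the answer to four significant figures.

0.3526

γ = Δt/Δτ = 67.36/49.8 = 1.35261.
Since K = (γ−1)mc², K/(mc²) = 1.35261 − 1 = 0.3526.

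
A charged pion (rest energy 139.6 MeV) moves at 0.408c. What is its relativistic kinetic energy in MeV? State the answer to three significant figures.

13.3 MeV

γ = 1/√(1 − β²) = 1/√(1 − 0.166464) = 1/√0.833536 = 1/0.912982 = 1.095312.
Kinetic energy: K = (γ − 1)mc² = (1.095312 − 1) × 139.6 MeV = 0.095312 × 139.6 = 13.3 MeV.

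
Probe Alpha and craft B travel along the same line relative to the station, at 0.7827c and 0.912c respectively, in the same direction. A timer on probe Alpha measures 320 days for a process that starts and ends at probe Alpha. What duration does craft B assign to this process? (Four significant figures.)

The velocity of probe Alpha relative to craft B is (0.7827 − 0.912)c / (1 − 0.7827×0.912) = −0.45182c; relative speed 0.45182c.
γ for this relative speed: γ = 1/√(1 − 0.204141) = 1.1209.
Probe Alpha's interval is proper; time dilation gives Δt_B = γΔτ = 1.1209 × 320 days = 358.7 days.

358.7 days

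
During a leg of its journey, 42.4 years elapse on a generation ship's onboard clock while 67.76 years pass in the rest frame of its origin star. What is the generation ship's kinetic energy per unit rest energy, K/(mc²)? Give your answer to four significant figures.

0.5981

From Δt = γΔτ: γ = 67.76/42.4 = 1.59811.
K/(mc²) = γ − 1 = 1.59811 − 1 = 0.5981.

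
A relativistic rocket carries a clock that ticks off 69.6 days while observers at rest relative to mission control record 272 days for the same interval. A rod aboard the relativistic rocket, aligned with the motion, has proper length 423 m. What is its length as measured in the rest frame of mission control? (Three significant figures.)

γ = Δt/Δτ = 272/69.6 = 3.90805.
The rod contracts by the same γ: 423 m / 3.90805 = 108 m.

108 m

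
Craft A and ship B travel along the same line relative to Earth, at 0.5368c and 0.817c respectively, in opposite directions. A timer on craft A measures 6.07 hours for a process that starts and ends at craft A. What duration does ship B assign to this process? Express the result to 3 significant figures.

Speed of craft A in ship B's frame: u = (v_A + v_B)/(1 + v_A v_B/c²) = (0.5368 + 0.817)/(1 + 0.5368×0.817) = 1.3538/1.4385656 = 0.94108; |u| = 0.94108c.
γ for this relative speed: γ = 1/√(1 − 0.885632) = 2.957.
Craft A's interval is proper; time dilation gives Δt_B = γΔτ = 2.957 × 6.07 hours = 17.9 hours.

17.9 hours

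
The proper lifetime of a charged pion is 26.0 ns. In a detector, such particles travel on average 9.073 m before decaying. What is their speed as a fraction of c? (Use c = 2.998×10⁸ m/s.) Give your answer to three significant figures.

Lab distance = (lab lifetime)·v = γτ·βc, so βγ = d/(cτ) = 9.073/(2.998×10⁸ × 2.600×10^-8) = 1.164.
With βγ = 1.164: γ² = 1 + (βγ)² = 2.3549, and β = (βγ)/γ = 1.164/1.53457 = 0.759.

0.759c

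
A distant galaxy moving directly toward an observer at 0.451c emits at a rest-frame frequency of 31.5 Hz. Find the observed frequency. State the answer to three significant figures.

Relativistic Doppler (source moving toward): f_obs = f_src · √((1+β)/(1−β)).
With β = 0.451: factor = √(1.451/0.549) = 1.6257.
f_obs = 31.5 × 1.6257 = 51.2 Hz.

51.2 Hz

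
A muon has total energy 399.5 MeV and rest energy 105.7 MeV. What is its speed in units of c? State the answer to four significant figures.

0.9644c

Total energy E = γmc² gives γ = 399.5/105.7 = 3.7796.
Hence β = √(1 − 1/γ²) = √(1 − 0.0700017) = √0.9299983 = 0.9644.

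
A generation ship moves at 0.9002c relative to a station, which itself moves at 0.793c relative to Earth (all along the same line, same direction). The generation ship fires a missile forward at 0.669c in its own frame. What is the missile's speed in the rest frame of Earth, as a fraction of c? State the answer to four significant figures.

Apply u = (u'+v)/(1+u'v) twice. Missile in the station frame: (0.669+0.9002)/(1+0.669·0.9002) = 1.5692/1.6022338 = 0.97938c.
That velocity, transformed to the rest frame of Earth: (0.97938+0.793)/(1+0.97938·0.793) = 1.77238/1.77664834 = 0.9976c.

0.9976c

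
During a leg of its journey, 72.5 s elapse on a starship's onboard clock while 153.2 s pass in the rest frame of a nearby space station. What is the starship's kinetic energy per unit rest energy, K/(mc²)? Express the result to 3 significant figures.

From Δt = γΔτ: γ = 153.2/72.5 = 2.1131.
K/(mc²) = γ − 1 = 2.1131 − 1 = 1.11.

1.11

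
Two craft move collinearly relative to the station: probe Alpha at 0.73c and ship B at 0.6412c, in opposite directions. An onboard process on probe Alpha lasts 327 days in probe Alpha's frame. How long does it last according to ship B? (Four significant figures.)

Speed of probe Alpha in ship B's frame: u = (v_A + v_B)/(1 + v_A v_B/c²) = (0.73 + 0.6412)/(1 + 0.73×0.6412) = 1.3712/1.468076 = 0.93401; |u| = 0.93401c.
γ for this relative speed: γ = 1/√(1 − 0.872375) = 2.7992.
Probe Alpha's interval is proper; time dilation gives Δt_B = γΔτ = 2.7992 × 327 days = 915.3 days.

915.3 days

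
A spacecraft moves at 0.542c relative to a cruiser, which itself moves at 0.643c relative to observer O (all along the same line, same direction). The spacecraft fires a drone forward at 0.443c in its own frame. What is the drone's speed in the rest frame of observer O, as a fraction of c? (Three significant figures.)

0.951c

Apply u = (u'+v)/(1+u'v) twice. Drone in the cruiser frame: (0.443+0.542)/(1+0.443·0.542) = 0.985/1.240106 = 0.79429c.
That velocity, transformed to the rest frame of observer O: (0.79429+0.643)/(1+0.79429·0.643) = 1.43729/1.51072847 = 0.95139c.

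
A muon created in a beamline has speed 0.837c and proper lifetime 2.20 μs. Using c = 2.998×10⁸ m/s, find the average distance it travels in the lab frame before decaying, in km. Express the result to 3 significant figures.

1.01 km

Lorentz factor: γ = (1 − 0.700569)^(−1/2) = 1.8275.
Lab-frame lifetime: Δt = γτ = 1.8275 × 2.20 μs = 4.0205 μs.
Distance: d = vΔt = 0.837 × 2.998×10⁸ m/s × 4.0205×10^-6 s = 1010 m = 1.01 km.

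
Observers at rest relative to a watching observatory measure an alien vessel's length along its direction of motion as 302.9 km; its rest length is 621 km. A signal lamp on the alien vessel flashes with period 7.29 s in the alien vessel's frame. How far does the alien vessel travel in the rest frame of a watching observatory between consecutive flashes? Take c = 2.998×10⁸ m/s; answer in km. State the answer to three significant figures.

3.91×10^6 km

Length contraction gives γ = L₀/L = 621/302.9 = 2.05018.
β = √(1 − 1/γ²) = 0.87298. Lab-frame period = γτ = 2.05018×7.29 s = 14.946 s. Distance = βc × γτ = 0.87298 × 2.998×10⁸ m/s × 14.946 s = 3.9117×10^9 m = 3.91×10^6 km.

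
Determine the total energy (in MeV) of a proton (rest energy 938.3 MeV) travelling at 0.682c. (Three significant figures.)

1280 MeV

γ = 1/√(1 − β²) = 1/√(1 − 0.465124) = 1/√0.534876 = 1/0.731352 = 1.3673.
Total energy: E = γmc² = 1.3673 × 938.3 MeV = 1280 MeV.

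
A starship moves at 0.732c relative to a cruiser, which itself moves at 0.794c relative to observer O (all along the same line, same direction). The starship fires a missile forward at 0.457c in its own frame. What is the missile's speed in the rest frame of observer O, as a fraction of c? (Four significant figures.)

0.9868c

Apply u = (u'+v)/(1+u'v) twice. Missile in the cruiser frame: (0.457+0.732)/(1+0.457·0.732) = 1.189/1.334524 = 0.89095c.
That velocity, transformed to the rest frame of observer O: (0.89095+0.794)/(1+0.89095·0.794) = 1.68495/1.7074143 = 0.98684c.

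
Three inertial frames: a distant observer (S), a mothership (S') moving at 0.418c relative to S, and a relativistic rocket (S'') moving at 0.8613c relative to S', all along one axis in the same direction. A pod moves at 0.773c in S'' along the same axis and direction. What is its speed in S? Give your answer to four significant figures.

0.9922c

Apply u = (u'+v)/(1+u'v) twice. Pod in the mothership frame: (0.773+0.8613)/(1+0.773·0.8613) = 1.6343/1.6657849 = 0.9811c.
That velocity, transformed to the rest frame of a distant observer: (0.9811+0.418)/(1+0.9811·0.418) = 1.3991/1.4100998 = 0.9922c.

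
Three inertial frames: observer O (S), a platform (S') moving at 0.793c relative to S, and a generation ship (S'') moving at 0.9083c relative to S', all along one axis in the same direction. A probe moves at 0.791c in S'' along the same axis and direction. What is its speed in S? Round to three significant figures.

0.999c

Compose velocities in two stages. Stage 1 (into S'): u₁ = (0.791+0.9083)/(1+0.791×0.9083) = 0.98885.
Stage 2 (into S): u = (0.98885+0.793)/(1+0.98885×0.793) = 0.99871, so the speed is 0.999c.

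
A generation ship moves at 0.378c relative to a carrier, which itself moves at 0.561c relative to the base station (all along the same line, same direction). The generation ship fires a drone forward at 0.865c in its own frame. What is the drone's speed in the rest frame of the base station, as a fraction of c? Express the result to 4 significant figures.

0.9818c

Apply u = (u'+v)/(1+u'v) twice. Drone in the carrier frame: (0.865+0.378)/(1+0.865·0.378) = 1.243/1.32697 = 0.93672c.
That velocity, transformed to the rest frame of the base station: (0.93672+0.561)/(1+0.93672·0.561) = 1.49772/1.52549992 = 0.98179c.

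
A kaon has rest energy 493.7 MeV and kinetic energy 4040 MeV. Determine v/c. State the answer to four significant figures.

γ = 1 + K/(mc²) = 1 + 4040/493.7 = 9.1831.
β = √(1 − 1/γ²) = √(1 − 0.0118583) = √0.9881417 = 0.9941.

0.9941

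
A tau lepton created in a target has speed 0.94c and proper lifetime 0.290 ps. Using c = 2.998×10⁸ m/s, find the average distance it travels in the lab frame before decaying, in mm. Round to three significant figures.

With β = 0.94, γ = 1/√(1 − 0.94²) = 1/√0.1164 = 2.9311.
Lab-frame lifetime: Δt = γτ = 2.9311 × 0.290 ps = 0.85002 ps.
Distance: d = vΔt = 0.94 × 2.998×10⁸ m/s × 8.5002×10^-13 s = 2.40×10^-4 m = 0.240 mm.

0.240 mm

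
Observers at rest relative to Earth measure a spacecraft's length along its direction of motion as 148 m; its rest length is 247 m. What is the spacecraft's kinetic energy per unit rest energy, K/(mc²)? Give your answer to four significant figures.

0.6689

γ = L₀/L = 247/148 = 1.66892.
Since K = (γ−1)mc², K/(mc²) = 1.66892 − 1 = 0.6689.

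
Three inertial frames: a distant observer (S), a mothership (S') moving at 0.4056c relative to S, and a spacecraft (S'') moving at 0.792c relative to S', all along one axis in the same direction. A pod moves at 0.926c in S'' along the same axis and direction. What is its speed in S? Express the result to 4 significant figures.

Compose velocities in two stages. Stage 1 (into S'): u₁ = (0.926+0.792)/(1+0.926×0.792) = 0.99112.
Stage 2 (into S): u = (0.99112+0.4056)/(1+0.99112×0.4056) = 0.99624, so the speed is 0.9962c.

0.9962c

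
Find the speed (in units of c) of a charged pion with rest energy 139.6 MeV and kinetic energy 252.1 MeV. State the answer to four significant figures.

0.9343c

K = (γ−1)mc², so γ = 1 + 252.1/139.6 = 2.8059.
Then v/c = √(1 − γ⁻²) = √(1 − 0.127015) = √0.872985 = 0.9343.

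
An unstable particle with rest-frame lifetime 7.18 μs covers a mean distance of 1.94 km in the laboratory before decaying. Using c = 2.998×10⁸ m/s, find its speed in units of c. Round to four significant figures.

0.6695c

Let x = d/(cτ) = 1940 m / (2.998×10⁸ m/s × 7.180×10^-6 s) = 0.90125. Since d = βγcτ, x = βγ = β/√(1−β²).
Solving: β² = x²/(1+x²) = 0.812252/1.812252 = 0.4482, so β = 0.6695.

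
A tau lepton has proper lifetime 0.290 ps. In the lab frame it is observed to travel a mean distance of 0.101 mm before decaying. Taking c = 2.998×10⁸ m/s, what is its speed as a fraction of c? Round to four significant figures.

0.7579c

Let x = d/(cτ) = 1.010×10^-4 m / (2.998×10⁸ m/s × 2.900×10^-13 s) = 1.1617. Since d = βγcτ, x = βγ = β/√(1−β²).
Solving: β² = x²/(1+x²) = 1.34955/2.34955 = 0.574387, so β = 0.7579.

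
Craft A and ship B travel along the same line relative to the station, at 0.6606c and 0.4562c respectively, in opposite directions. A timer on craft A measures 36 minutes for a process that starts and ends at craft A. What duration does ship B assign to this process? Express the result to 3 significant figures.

70.1 minutes

Transform craft A's velocity into ship B's frame: (0.6606 + 0.4562)/(1 + 0.6606·0.4562) = 1.1168/1.30136572, so the relative speed is 0.85818c.
At |u| = 0.85818c, γ = (1 − 0.736473)^(−1/2) = 1.948.
The clock on craft A records proper time, so ship B measures Δt = γΔτ = 1.948 × 36 = 70.1 minutes.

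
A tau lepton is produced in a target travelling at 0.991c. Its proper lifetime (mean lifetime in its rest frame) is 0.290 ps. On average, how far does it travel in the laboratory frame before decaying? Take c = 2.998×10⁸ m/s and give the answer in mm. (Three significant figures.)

0.644 mm

Lorentz factor: γ = (1 − 0.982081)^(−1/2) = 7.4704.
Lab-frame lifetime: Δt = γτ = 7.4704 × 0.290 ps = 2.1664 ps.
Distance: d = vΔt = 0.991 × 2.998×10⁸ m/s × 2.1664×10^-12 s = 6.44×10^-4 m = 0.644 mm.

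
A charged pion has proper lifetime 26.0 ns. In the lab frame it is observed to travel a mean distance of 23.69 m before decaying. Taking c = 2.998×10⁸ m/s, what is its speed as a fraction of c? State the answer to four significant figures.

Lab distance = (lab lifetime)·v = γτ·βc, so βγ = d/(cτ) = 23.69/(2.998×10⁸ × 2.600×10^-8) = 3.0392.
With βγ = 3.0392: γ² = 1 + (βγ)² = 10.23674, and β = (βγ)/γ = 3.0392/3.19949 = 0.9499.

0.9499c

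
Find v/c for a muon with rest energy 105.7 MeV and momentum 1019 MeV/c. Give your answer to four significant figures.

0.9947

βγ = pc/(mc²) = 1019/105.7 = 9.6405.
Since γ² = 1 + (βγ)² = 93.9392, γ = √93.9392 = 9.69222, and β = (βγ)/γ = 9.6405/9.69222 = 0.9947.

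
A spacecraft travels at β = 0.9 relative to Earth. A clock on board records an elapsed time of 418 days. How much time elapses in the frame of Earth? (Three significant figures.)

γ = 1/√(1 − β²) = 1/√(1 − 0.81) = 1/√0.19 = 1/0.43589 = 2.2942.
Time dilation: Δt = γ·Δτ = 2.2942 × 418 = 959 days.

959 days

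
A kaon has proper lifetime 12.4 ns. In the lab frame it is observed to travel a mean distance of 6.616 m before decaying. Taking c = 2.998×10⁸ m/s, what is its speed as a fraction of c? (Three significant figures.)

0.872c

d = βγcτ ⇒ βγ = d/(cτ) = 6.616 m / (3.71752 m) = 1.7797.
β = (βγ)/√(1+(βγ)²) = 1.7797/√4.16733 = 0.872.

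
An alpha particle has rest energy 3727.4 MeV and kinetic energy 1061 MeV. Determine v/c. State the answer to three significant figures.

γ = 1 + K/(mc²) = 1 + 1061/3727.4 = 1.2846.
β = √(1 − 1/γ²) = √(1 − 0.605988) = √0.394012 = 0.628.

0.628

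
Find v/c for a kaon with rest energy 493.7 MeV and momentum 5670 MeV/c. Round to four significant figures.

0.9962

pc/(mc²) = 5670/493.7 = 11.485 = βγ = β/√(1−β²).
So β² = x²/(1 + x²) with x = 11.485: x² = 131.905, β² = 131.905/132.905 = 0.992476, β = 0.9962.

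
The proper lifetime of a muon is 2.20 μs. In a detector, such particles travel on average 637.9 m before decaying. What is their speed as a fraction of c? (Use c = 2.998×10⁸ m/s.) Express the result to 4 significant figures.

Let x = d/(cτ) = 637.9 m / (2.998×10⁸ m/s × 2.200×10^-6 s) = 0.96716. Since d = βγcτ, x = βγ = β/√(1−β²).
Solving: β² = x²/(1+x²) = 0.935398/1.935398 = 0.48331, so β = 0.6952.

0.6952c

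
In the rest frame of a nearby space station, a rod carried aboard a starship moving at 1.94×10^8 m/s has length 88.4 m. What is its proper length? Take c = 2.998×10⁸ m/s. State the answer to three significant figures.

β = v/c = (1.94×10^8 m/s)/(2.998×10⁸ m/s) = 0.647098.
γ = 1/√(1 − β²) = 1/√(1 − 0.4187358) = 1/√0.5812642 = 1/0.762407 = 1.3116.
Proper length: L₀ = γ·L = 1.3116 × 88.4 = 116 m.

116 m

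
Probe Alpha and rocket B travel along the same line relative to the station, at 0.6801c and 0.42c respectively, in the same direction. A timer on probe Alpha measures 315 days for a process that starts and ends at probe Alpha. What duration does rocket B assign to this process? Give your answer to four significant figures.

338.2 days

Transform probe Alpha's velocity into rocket B's frame: (0.6801 − 0.42)/(1 − 0.6801·0.42) = 0.2601/0.714358, so the relative speed is 0.3641c.
γ for this relative speed: γ = 1/√(1 − 0.132569) = 1.0737.
The clock on probe Alpha records proper time, so rocket B measures Δt = γΔτ = 1.0737 × 315 = 338.2 days.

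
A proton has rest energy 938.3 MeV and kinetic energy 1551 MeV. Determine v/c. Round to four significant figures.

K = (γ−1)mc², so γ = 1 + 1551/938.3 = 2.653.
Then v/c = √(1 − γ⁻²) = √(1 − 0.142078) = √0.857922 = 0.9262.

0.9262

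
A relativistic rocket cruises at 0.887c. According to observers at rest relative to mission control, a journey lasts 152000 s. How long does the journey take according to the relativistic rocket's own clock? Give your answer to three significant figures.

With β = 0.887, γ = 1/√(1 − 0.887²) = 1/√0.213231 = 2.1656.
The relativistic rocket's clock runs slow as seen from mission control, so Δτ = Δt/γ = 152000/2.1656 = 70200 s.

70200 s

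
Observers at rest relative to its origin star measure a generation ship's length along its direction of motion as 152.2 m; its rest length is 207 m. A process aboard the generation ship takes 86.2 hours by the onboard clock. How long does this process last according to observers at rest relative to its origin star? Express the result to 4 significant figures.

γ = L₀/L = 207/152.2 = 1.36005.
The same γ dilates the second interval: 1.36005 × 86.2 hours = 117.2 hours.

117.2 hours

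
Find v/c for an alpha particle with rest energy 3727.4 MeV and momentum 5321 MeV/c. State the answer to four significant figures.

βγ = pc/(mc²) = 5321/3727.4 = 1.4275.
Since γ² = 1 + (βγ)² = 3.03776, γ = √3.03776 = 1.74292, and β = (βγ)/γ = 1.4275/1.74292 = 0.8190.

0.8190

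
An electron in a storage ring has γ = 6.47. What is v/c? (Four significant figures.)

β = √(1 − 1/γ²) = √(1 − 1/41.8609) = √0.976111 = 0.9880.

0.9880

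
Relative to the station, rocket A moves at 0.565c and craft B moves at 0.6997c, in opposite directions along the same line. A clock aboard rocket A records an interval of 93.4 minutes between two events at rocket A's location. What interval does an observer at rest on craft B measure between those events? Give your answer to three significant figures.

221 minutes

The velocity of rocket A relative to craft B is (0.565 + 0.6997)c / (1 + 0.565×0.6997) = 0.90638c; relative speed 0.90638c.
At |u| = 0.90638c, γ = (1 − 0.821525)^(−1/2) = 2.3671.
The clock on rocket A records proper time, so craft B measures Δt = γΔτ = 2.3671 × 93.4 = 221 minutes.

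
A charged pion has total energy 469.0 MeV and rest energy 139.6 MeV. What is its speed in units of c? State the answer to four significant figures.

Total energy E = γmc² gives γ = 469.0/139.6 = 3.3596.
Hence β = √(1 − 1/γ²) = √(1 − 0.0885982) = √0.9114018 = 0.9547.

0.9547c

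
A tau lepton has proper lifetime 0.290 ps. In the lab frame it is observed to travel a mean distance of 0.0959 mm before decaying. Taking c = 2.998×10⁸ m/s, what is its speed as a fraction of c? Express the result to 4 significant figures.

0.7409c

d = βγcτ ⇒ βγ = d/(cτ) = 9.590×10^-5 m / (8.6942×10^-5 m) = 1.103.
β = (βγ)/√(1+(βγ)²) = 1.103/√2.21661 = 0.7409.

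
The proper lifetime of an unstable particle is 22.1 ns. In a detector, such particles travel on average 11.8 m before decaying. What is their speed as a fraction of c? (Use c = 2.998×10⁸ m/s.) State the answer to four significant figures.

Lab distance = (lab lifetime)·v = γτ·βc, so βγ = d/(cτ) = 11.80/(2.998×10⁸ × 2.210×10^-8) = 1.781.
With βγ = 1.781: γ² = 1 + (βγ)² = 4.17196, and β = (βγ)/γ = 1.781/2.04254 = 0.8720.

0.8720c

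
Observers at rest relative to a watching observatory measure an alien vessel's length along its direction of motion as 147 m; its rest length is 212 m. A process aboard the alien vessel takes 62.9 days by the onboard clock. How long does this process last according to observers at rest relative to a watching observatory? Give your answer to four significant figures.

90.71 days

Length contraction gives γ = L₀/L = 212/147 = 1.44218.
Δt = γΔτ = 1.44218 × 62.9 = 90.71 days.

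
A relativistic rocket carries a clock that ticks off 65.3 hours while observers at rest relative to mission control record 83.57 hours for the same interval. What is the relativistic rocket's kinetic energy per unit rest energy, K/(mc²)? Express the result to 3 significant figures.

The time-dilation ratio gives γ = 83.57/65.3 = 1.27979.
K/(mc²) = γ − 1 = 1.27979 − 1 = 0.280.

0.280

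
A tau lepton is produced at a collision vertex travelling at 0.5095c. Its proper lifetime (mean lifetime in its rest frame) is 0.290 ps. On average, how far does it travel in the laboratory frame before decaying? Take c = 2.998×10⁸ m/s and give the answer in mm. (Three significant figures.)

Lorentz factor: γ = (1 − 0.25959025)^(−1/2) = 1.1622.
Lab-frame lifetime: Δt = γτ = 1.1622 × 0.290 ps = 0.33704 ps.
Distance: d = vΔt = 0.5095 × 2.998×10⁸ m/s × 3.3704×10^-13 s = 5.15×10^-5 m = 0.0515 mm.

0.0515 mm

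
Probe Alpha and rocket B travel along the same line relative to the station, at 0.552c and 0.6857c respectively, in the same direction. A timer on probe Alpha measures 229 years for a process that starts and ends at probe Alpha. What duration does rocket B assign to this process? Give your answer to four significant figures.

The velocity of probe Alpha relative to rocket B is (0.552 − 0.6857)c / (1 − 0.552×0.6857) = −0.21513c; relative speed 0.21513c.
γ for this relative speed: γ = 1/√(1 − 0.0462809) = 1.024.
Probe Alpha's interval is proper; time dilation gives Δt_B = γΔτ = 1.024 × 229 years = 234.5 years.

234.5 years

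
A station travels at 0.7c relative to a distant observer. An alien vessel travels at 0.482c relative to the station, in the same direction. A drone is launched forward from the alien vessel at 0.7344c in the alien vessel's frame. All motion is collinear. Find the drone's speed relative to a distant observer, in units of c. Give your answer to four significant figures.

Apply u = (u'+v)/(1+u'v) twice. Drone in the station frame: (0.7344+0.482)/(1+0.7344·0.482) = 1.2164/1.3539808 = 0.89839c.
That velocity, transformed to the rest frame of a distant observer: (0.89839+0.7)/(1+0.89839·0.7) = 1.59839/1.628873 = 0.98129c.

0.9813c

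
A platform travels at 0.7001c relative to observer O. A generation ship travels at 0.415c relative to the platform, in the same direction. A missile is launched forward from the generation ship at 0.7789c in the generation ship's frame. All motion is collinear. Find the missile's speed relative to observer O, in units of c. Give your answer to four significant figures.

Compose velocities in two stages. Stage 1 (into S'): u₁ = (0.7789+0.415)/(1+0.7789×0.415) = 0.90225.
Stage 2 (into S): u = (0.90225+0.7001)/(1+0.90225×0.7001) = 0.98203, so the speed is 0.9820c.

0.9820c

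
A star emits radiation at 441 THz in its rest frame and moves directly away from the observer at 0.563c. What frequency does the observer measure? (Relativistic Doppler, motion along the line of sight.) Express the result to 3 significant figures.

Relativistic Doppler (source moving away): f_obs = f_src · √((1−β)/(1+β)).
With β = 0.563: factor = √(0.437/1.563) = 0.52876.
f_obs = 441 × 0.52876 = 233 THz.

233 THz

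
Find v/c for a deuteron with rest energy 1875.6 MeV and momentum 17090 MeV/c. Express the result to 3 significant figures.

0.994

βγ = pc/(mc²) = 17090/1875.6 = 9.1118.
Since γ² = 1 + (βγ)² = 84.0249, γ = √84.0249 = 9.16651, and β = (βγ)/γ = 9.1118/9.16651 = 0.994.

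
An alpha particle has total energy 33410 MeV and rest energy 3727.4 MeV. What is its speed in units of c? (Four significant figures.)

0.9938c

γ = E/(mc²) = 33410/3727.4 = 8.9634.
β = √(1 − 1/γ²) = √(1 − 0.0124467) = √0.9875533 = 0.9938.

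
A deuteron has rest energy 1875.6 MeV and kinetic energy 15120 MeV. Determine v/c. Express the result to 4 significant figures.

0.9939

K = (γ−1)mc², so γ = 1 + 15120/1875.6 = 9.0614.
Then v/c = √(1 − γ⁻²) = √(1 − 0.0121789) = √0.9878211 = 0.9939.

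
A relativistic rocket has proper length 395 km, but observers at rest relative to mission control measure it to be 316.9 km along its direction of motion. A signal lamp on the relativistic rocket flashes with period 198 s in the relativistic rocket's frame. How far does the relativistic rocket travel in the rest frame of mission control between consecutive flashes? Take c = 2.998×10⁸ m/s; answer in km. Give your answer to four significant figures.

Length contraction gives γ = L₀/L = 395/316.9 = 1.24645.
β = √(1 − 1/γ²) = 0.59695. Lab-frame period = γτ = 1.24645×198 s = 246.8 s. Distance = βc × γτ = 0.59695 × 2.998×10⁸ m/s × 246.8 s = 4.4169×10^10 m = 4.417×10^7 km.

4.417×10^7 km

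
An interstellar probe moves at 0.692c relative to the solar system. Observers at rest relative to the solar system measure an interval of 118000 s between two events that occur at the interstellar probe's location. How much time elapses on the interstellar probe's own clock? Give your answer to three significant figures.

85200 s

γ = 1/√(1 − β²) = 1/√(1 − 0.478864) = 1/√0.521136 = 1/0.721897 = 1.3852.
The moving clock records proper time: Δτ = Δt/γ = 118000/1.3852 = 85200 s.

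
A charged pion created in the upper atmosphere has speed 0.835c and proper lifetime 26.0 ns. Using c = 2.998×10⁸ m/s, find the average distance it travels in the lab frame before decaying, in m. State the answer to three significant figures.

Lorentz factor: γ = (1 − 0.697225)^(−1/2) = 1.8174.
Lab-frame lifetime: Δt = γτ = 1.8174 × 26.0 ns = 47.252 ns.
Distance: d = vΔt = 0.835 × 2.998×10⁸ m/s × 4.7252×10^-8 s = 11.8 m.

11.8 m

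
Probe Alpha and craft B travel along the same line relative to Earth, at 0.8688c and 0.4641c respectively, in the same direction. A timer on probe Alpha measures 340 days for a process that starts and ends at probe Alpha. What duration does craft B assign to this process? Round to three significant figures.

463 days

The velocity of probe Alpha relative to craft B is (0.8688 − 0.4641)c / (1 − 0.8688×0.4641) = 0.67813c; relative speed 0.67813c.
At |u| = 0.67813c, γ = (1 − 0.45986)^(−1/2) = 1.3607.
The clock on probe Alpha records proper time, so craft B measures Δt = γΔτ = 1.3607 × 340 = 463 days.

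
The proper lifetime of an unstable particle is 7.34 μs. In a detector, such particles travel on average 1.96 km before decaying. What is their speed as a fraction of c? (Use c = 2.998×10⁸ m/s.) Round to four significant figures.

0.6651c

Let x = d/(cτ) = 1960 m / (2.998×10⁸ m/s × 7.340×10^-6 s) = 0.89069. Since d = βγcτ, x = βγ = β/√(1−β²).
Solving: β² = x²/(1+x²) = 0.793329/1.793329 = 0.442378, so β = 0.6651.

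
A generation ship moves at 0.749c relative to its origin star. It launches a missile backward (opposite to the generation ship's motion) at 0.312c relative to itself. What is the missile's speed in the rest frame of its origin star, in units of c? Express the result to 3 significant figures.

0.570c

Relativistic velocity addition: u = (u' + v)/(1 + u'v/c²), with u' = −0.312c and v = 0.749c.
Numerator: −0.312 + 0.749 = 0.437. Denominator: 1 + (−0.312)(0.749) = 0.766312.
u = 0.437/0.766312 = 0.57026, so the speed is 0.570c.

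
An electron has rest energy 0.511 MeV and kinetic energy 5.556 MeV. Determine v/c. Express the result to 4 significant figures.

K = (γ−1)mc², so γ = 1 + 5.556/0.511 = 11.873.
Then v/c = √(1 − γ⁻²) = √(1 − 0.0070938) = √0.9929062 = 0.9964.

0.9964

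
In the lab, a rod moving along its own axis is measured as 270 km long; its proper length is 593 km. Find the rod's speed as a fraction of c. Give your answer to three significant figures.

Length contraction gives γ = L₀/L = 593/270 = 2.1963.
β = √(1 − 1/γ²) = √0.792692 = 0.890.

0.890c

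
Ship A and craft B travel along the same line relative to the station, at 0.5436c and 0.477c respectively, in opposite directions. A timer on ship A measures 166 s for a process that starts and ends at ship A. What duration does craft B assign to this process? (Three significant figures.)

283 s

Transform ship A's velocity into craft B's frame: (0.5436 + 0.477)/(1 + 0.5436·0.477) = 1.0206/1.2592972, so the relative speed is 0.81045c.
At |u| = 0.81045c, γ = (1 − 0.656829)^(−1/2) = 1.707.
The clock on ship A records proper time, so craft B measures Δt = γΔτ = 1.707 × 166 = 283 s.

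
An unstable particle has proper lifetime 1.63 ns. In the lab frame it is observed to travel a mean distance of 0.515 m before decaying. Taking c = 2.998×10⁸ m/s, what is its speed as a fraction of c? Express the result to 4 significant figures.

0.7254c

Let x = d/(cτ) = 0.5150 m / (2.998×10⁸ m/s × 1.630×10^-9 s) = 1.0539. Since d = βγcτ, x = βγ = β/√(1−β²).
Solving: β² = x²/(1+x²) = 1.11071/2.11071 = 0.526226, so β = 0.7254.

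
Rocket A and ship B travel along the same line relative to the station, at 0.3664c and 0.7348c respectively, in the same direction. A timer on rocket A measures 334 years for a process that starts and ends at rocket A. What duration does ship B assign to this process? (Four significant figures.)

Transform rocket A's velocity into ship B's frame: (0.3664 − 0.7348)/(1 − 0.3664·0.7348) = −0.3684/0.73076928, so the relative speed is 0.50413c.
γ for this relative speed: γ = 1/√(1 − 0.254147) = 1.1579.
The clock on rocket A records proper time, so ship B measures Δt = γΔτ = 1.1579 × 334 = 386.7 years.

386.7 years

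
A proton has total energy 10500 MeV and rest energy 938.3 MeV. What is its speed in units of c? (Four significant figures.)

Total energy E = γmc² gives γ = 10500/938.3 = 11.19.
Hence β = √(1 − 1/γ²) = √(1 − 0.00798619) = √0.99201381 = 0.9960.

0.9960c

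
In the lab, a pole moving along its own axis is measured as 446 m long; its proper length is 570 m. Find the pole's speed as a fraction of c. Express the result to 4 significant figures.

Length contraction gives γ = L₀/L = 570/446 = 1.278.
β = √(1 − 1/γ²) = √0.387737 = 0.6227.

0.6227c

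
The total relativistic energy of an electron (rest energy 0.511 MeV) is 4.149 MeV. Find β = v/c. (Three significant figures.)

Total energy E = γmc² gives γ = 4.149/0.511 = 8.1194.
Hence β = √(1 − 1/γ²) = √(1 − 0.0151688) = √0.9848312 = 0.992.

0.992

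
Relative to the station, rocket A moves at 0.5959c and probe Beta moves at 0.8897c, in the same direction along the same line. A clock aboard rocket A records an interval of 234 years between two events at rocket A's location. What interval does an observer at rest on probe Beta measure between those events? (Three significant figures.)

The velocity of rocket A relative to probe Beta is (0.5959 − 0.8897)c / (1 − 0.5959×0.8897) = −0.62534c; relative speed 0.62534c.
γ for this relative speed: γ = 1/√(1 − 0.39105) = 1.2815.
The clock on rocket A records proper time, so probe Beta measures Δt = γΔτ = 1.2815 × 234 = 300 years.

300 years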